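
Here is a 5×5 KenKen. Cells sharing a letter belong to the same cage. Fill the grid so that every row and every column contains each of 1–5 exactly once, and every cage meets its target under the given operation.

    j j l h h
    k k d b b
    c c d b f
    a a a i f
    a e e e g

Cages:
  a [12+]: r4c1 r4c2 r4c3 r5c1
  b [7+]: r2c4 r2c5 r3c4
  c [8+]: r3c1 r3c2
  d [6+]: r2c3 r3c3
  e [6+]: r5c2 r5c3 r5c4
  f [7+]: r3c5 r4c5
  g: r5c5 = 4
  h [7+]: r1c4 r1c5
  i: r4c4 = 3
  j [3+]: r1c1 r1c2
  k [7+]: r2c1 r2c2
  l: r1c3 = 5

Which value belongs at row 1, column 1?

1

L is a freebie, leaving r1c3 = 5.
Cage i is a single given cell, which forces r4c4 = 3.
Cage g is a single given cell, leaving r5c5 = 4.
Cage h's pair has sum 7, so r1c4 = 4.
The two cells of cage h must have sum 7, leaving r1c5 = 3.
Cage b has sum 7; hence r2c4 = 5.
Cage b needs sum 7, leaving r2c5 = 1.
Cage b has sum 7; hence r3c4 = 1.
Column 4 now contains 1; hence r5c4 = 2.
In row 2, 2 can only go at r2c3, so r2c3 = 2.
Column 3 now contains 2, so r3c3 = 4.
Column 3 already has 4; hence r4c3 = 1.
Column 3 now contains 1, leaving r5c3 = 3.
Cage a needs sum 12, so r5c1 = 5.
Row 5 now contains 3, leaving r5c2 = 1.
The two cells of cage j must have sum 3, leaving r1c1 = 1.
Column 2 now contains 1; hence r1c2 = 2.
Column 1 already has 5, leaving r3c1 = 3.
Cage c's pair has sum 8; hence r3c2 = 5.
Row 3 now contains 5; hence r3c5 = 2.
Column 2 now contains 2; hence r4c2 = 4.
2 is placed in column 5, which forces r4c5 = 5.
Column 1 now contains 3; hence r2c1 = 4.
Column 2 now contains 4, leaving r2c2 = 3.
Row 4 now contains 4, leaving r4c1 = 2.
Filled in: 1 2 5 4 3 / 4 3 2 5 1 / 3 5 4 1 2 / 2 4 1 3 5 / 5 1 3 2 4.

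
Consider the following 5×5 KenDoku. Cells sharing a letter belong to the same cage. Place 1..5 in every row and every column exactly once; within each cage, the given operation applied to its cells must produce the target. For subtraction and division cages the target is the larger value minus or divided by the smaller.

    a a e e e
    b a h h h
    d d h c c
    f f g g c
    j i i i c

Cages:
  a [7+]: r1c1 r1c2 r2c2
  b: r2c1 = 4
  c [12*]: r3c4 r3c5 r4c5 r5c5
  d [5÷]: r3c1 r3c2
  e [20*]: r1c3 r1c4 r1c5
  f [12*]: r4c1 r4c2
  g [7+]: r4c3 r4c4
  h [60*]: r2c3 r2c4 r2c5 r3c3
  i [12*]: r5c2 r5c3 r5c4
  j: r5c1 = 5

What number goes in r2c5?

B is a freebie; hence r2c1 = 4.
4 is placed in column 1, which forces r4c1 = 3.
Row 4 now contains 3, so r4c2 = 4.
Cage j is given, leaving r5c1 = 5.
Column 1 now contains 5, so r3c1 = 1.
Cage d needs two cells with quotient 5; hence r3c2 = 5.
Row 3 now contains 1, which forces r3c4 = 2.
Column 4 already has 2; hence r4c4 = 5.
1 is placed in column 1; hence r1c1 = 2.
Column 2 now contains 5; hence r1c2 = 3.
Cage a has sum 7, leaving r2c2 = 2.
Row 3 already has 2, which forces r3c3 = 4.
The 4 cells of cage c must have product 12; hence r3c5 = 3.
Row 4 now contains 5, leaving r4c3 = 2.
2 is placed in row 4, so r4c5 = 1.
Column 2 already has 3, which forces r5c2 = 1.
Row 5 now contains 1, which forces r5c3 = 3.
Row 5 now contains 3, so r5c4 = 4.
1 is placed in column 5, which forces r5c5 = 2.
Cage e needs product 20, leaving r1c3 = 5.
4 is placed in column 4, leaving r1c4 = 1.
Cage e has product 20, which forces r1c5 = 4.
The 4 cells of cage h must have product 60, which forces r2c3 = 1.
Cage h needs product 60, which forces r2c4 = 3.
1 is placed in column 5, which forces r2c5 = 5.
The full grid is 2 3 5 1 4 / 4 2 1 3 5 / 1 5 4 2 3 / 3 4 2 5 1 / 5 1 3 4 2.

5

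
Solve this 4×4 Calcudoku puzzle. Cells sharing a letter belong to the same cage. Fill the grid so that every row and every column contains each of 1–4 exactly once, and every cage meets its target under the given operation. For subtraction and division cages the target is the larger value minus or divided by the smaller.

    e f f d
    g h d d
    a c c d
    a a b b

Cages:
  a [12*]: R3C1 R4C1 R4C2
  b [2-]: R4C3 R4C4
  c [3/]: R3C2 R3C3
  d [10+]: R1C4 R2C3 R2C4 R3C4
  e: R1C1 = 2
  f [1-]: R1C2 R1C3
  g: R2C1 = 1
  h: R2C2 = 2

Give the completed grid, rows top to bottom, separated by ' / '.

2 4 3 1 / 1 2 4 3 / 4 3 1 2 / 3 1 2 4

Cage e is a single given cell, which forces R1C1 = 2.
Cage g is given, leaving R2C1 = 1.
Cage h is given, leaving R2C2 = 2.
The 4 cells of cage d must have sum 10, so R1C4 = 1.
The 4 cells of cage d must have sum 10, so R3C4 = 2.
Cage a needs product 12, so R4C2 = 1.
Column 2 now contains 1, leaving R3C2 = 3.
Cage c needs two cells with quotient 3, leaving R3C3 = 1.
Cage b needs two cells with difference 2, which forces R4C3 = 2.
Cage b needs two cells with difference 2, which forces R4C4 = 4.
3 is placed in column 2; hence R1C2 = 4.
The two cells of cage f must have difference 1, so R1C3 = 3.
Cage d needs sum 10, so R2C3 = 4.
Column 4 now contains 4, so R2C4 = 3.
Row 3 now contains 3, so R3C1 = 4.
Row 4 already has 4, which forces R4C1 = 3.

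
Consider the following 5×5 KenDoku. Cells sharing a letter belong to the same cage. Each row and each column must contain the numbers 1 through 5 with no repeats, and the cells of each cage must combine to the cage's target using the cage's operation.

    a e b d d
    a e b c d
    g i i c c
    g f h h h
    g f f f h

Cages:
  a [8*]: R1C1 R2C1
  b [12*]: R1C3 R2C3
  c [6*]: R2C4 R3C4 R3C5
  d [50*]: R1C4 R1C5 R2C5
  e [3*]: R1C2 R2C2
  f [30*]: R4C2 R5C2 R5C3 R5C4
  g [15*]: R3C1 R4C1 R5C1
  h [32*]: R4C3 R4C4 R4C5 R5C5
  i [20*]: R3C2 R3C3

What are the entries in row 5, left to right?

5 2 1 3 4

Cage d needs product 50; hence R1C4 = 5.
Cage d needs product 50; hence R1C5 = 2.
The 3 cells of cage d must have product 50; hence R2C5 = 5.
Column 5 now contains 2, which forces R4C5 = 1.
Cage h has product 32, leaving R5C5 = 4.
Row 1 now contains 2, leaving R1C1 = 4.
Row 1 now contains 4, which forces R1C3 = 3.
Cage a needs two cells with product 8, so R2C1 = 2.
Column 3 now contains 3, which forces R2C3 = 4.
2 is placed in row 2, which forces R2C4 = 1.
Column 3 already has 4, so R3C3 = 5.
Column 4 now contains 1; hence R3C4 = 2.
1 is placed in column 5, leaving R3C5 = 3.
Column 3 already has 4, leaving R4C3 = 2.
2 is placed in column 4, leaving R4C4 = 4.
2 is placed in column 3, which forces R5C3 = 1.
2 is placed in column 4, so R5C4 = 3.
3 is placed in row 1, leaving R1C2 = 1.
Row 2 now contains 1, so R2C2 = 3.
Row 3 already has 3, which forces R3C1 = 1.
Row 3 now contains 5, leaving R3C2 = 4.
Cage g has product 15, leaving R4C1 = 3.
Cage f needs product 30, which forces R4C2 = 5.
3 is placed in row 5, which forces R5C1 = 5.
Cage f has product 30, leaving R5C2 = 2.
Filled in: 4 1 3 5 2 / 2 3 4 1 5 / 1 4 5 2 3 / 3 5 2 4 1 / 5 2 1 3 4.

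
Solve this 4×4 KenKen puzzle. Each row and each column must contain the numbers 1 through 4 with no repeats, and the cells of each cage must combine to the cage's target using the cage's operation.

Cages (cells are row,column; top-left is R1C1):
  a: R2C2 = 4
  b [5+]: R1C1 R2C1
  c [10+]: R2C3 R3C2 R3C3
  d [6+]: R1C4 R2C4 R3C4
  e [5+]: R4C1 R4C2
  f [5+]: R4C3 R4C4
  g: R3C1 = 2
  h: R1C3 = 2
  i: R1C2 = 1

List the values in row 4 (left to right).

3 2 1 4

Cage i is a single given cell, so R1C2 = 1.
Cage h is a single given cell, leaving R1C3 = 2.
Row 1 already has 2, so R1C4 = 3.
A is a freebie, which forces R2C2 = 4.
Row 2 now contains 4, which forces R2C3 = 3.
G is a freebie; hence R3C1 = 2.
Column 2 already has 4, which forces R3C2 = 3.
2 is placed in column 3, so R3C3 = 4.
Row 3 already has 2; hence R3C4 = 1.
Column 2 now contains 3, leaving R4C2 = 2.
Column 3 now contains 4, which forces R4C3 = 1.
Row 4 already has 2, leaving R4C4 = 4.
Row 1 already has 3; hence R1C1 = 4.
2 is placed in column 1, leaving R2C1 = 1.
Column 4 now contains 1, which forces R2C4 = 2.
Row 4 already has 4, so R4C1 = 3.
Filled in: 4 1 2 3 / 1 4 3 2 / 2 3 4 1 / 3 2 1 4.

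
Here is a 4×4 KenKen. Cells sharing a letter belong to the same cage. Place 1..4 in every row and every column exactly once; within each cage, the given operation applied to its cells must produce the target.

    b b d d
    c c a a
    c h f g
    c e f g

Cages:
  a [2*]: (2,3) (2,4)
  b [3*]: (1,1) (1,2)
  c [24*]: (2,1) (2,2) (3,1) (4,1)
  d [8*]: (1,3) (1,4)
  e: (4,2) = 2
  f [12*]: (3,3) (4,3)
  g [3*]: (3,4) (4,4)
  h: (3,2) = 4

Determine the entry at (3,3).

H is a freebie, so (3,2) = 4.
4 is placed in row 3, which forces (3,3) = 3.
Row 3 now contains 3, which forces (3,4) = 1.
Cage e is a single given cell, so (4,2) = 2.
Column 3 already has 3, which forces (4,3) = 4.
1 is placed in column 4; hence (4,4) = 3.
4 is placed in column 3, so (1,3) = 2.
The two cells of cage d must have product 8, which forces (1,4) = 4.
Cage c has product 24, leaving (2,1) = 4.
The 4 cells of cage c must have product 24; hence (2,2) = 3.
Cage a's pair has product 2, which forces (2,3) = 1.
1 is placed in column 4, which forces (2,4) = 2.
1 is placed in row 3; hence (3,1) = 2.
Row 4 already has 3, so (4,1) = 1.
1 is placed in column 1, which forces (1,1) = 3.
Column 2 now contains 3; hence (1,2) = 1.
The full grid is 3 1 2 4 / 4 3 1 2 / 2 4 3 1 / 1 2 4 3.

3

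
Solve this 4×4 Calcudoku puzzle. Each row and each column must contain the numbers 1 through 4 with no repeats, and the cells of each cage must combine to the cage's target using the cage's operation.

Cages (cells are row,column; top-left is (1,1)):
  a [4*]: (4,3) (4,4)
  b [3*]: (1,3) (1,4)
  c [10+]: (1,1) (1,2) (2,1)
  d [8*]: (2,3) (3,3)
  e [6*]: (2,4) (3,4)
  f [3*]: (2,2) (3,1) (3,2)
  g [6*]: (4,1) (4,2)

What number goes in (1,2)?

Cage f needs product 3, so (2,2) = 1.
Cage f has product 3; hence (3,1) = 1.
The 3 cells of cage f must have product 3, leaving (3,2) = 3.
3 is placed in row 3; hence (3,4) = 2.
3 is placed in column 2; hence (4,2) = 2.
Cage c has sum 10, leaving (1,1) = 2.
3 is placed in column 2; hence (1,2) = 4.
Cage c has sum 10; hence (2,1) = 4.
The two cells of cage d must have product 8; hence (2,3) = 2.
Column 4 now contains 2, which forces (2,4) = 3.
2 is placed in row 3; hence (3,3) = 4.
Row 4 already has 2, which forces (4,1) = 3.
4 is placed in column 3, so (4,3) = 1.
Row 4 now contains 1; hence (4,4) = 4.
Column 3 now contains 1; hence (1,3) = 3.
3 is placed in column 4, so (1,4) = 1.
Completed grid: 2 4 3 1 / 4 1 2 3 / 1 3 4 2 / 3 2 1 4.

4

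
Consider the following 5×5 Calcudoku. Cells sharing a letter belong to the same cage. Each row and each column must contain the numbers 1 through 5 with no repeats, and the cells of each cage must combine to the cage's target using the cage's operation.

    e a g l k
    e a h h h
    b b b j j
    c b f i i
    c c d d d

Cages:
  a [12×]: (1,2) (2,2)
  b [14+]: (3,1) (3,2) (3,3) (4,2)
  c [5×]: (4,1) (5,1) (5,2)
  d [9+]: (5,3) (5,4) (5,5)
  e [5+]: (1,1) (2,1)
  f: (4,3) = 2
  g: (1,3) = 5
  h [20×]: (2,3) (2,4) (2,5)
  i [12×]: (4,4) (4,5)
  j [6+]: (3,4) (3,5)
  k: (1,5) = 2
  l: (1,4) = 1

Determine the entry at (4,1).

Cage g is a single given cell; hence (1,3) = 5.
L is a freebie, so (1,4) = 1.
Cage k is given, so (1,5) = 2.
The 3 cells of cage c must have product 5, so (4,1) = 1.
F is a freebie, which forces (4,3) = 2.
Cage c needs product 5; hence (5,1) = 5.
Cage c needs product 5; hence (5,2) = 1.
Cage e needs two cells with sum 5, so (1,1) = 3.
Row 1 now contains 3; hence (1,2) = 4.
Cage e's pair has sum 5, leaving (2,1) = 2.
4 is placed in column 2, which forces (2,2) = 3.
Column 1 already has 2, which forces (3,1) = 4.
4 is placed in row 3; hence (3,5) = 1.
Column 2 already has 3, which forces (4,2) = 5.
Cage d has sum 9, so (5,4) = 2.
Cage h has product 20, so (2,3) = 1.
Column 2 already has 5, leaving (3,2) = 2.
Row 3 already has 1, which forces (3,3) = 3.
2 is placed in column 4, leaving (3,4) = 5.
Column 3 now contains 3, leaving (5,3) = 4.
Row 5 now contains 4, which forces (5,5) = 3.
Column 4 already has 5; hence (2,4) = 4.
The 3 cells of cage h must have product 20, so (2,5) = 5.
Cage i's pair has product 12, which forces (4,4) = 3.
Column 5 now contains 3, so (4,5) = 4.
The full grid is 3 4 5 1 2 / 2 3 1 4 5 / 4 2 3 5 1 / 1 5 2 3 4 / 5 1 4 2 3.

1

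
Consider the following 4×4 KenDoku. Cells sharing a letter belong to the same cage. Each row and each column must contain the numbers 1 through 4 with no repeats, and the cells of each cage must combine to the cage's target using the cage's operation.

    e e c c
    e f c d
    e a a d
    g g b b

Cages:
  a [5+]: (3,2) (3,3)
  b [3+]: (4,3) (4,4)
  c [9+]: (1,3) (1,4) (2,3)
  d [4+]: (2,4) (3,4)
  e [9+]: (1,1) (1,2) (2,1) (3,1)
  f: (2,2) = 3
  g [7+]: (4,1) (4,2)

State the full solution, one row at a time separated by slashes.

Cage f is given; hence (2,2) = 3.
Row 2 now contains 3, leaving (2,4) = 1.
Column 4 now contains 1, leaving (3,4) = 3.
Column 2 now contains 3, which forces (4,2) = 4.
Column 4 now contains 1; hence (4,4) = 2.
Column 4 already has 2, leaving (1,4) = 4.
The two cells of cage a must have sum 5, leaving (3,2) = 1.
The two cells of cage a must have sum 5; hence (3,3) = 4.
4 is placed in row 4, which forces (4,1) = 3.
Row 4 now contains 2, so (4,3) = 1.
3 is placed in column 1, so (1,1) = 1.
1 is placed in column 2, leaving (1,2) = 2.
1 is placed in column 3, leaving (1,3) = 3.
Cage e has sum 9, leaving (2,1) = 4.
4 is placed in column 3, leaving (2,3) = 2.
4 is placed in row 3; hence (3,1) = 2.

1 2 3 4 / 4 3 2 1 / 2 1 4 3 / 3 4 1 2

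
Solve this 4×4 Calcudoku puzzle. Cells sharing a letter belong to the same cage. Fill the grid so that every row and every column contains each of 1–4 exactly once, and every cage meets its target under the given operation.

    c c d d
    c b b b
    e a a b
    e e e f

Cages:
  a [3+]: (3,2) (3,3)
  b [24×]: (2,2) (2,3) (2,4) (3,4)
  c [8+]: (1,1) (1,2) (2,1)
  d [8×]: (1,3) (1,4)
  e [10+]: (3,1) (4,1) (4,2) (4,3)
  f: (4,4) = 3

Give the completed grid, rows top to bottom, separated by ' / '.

1 3 4 2 / 4 2 3 1 / 3 1 2 4 / 2 4 1 3

Cage f is a single given cell, so (4,4) = 3.
Cage e needs sum 10, so (3,1) = 3.
The only place for 1 in row 1 is (1,1).
The 3 cells of cage c must have sum 8; hence (1,2) = 3.
The 3 cells of cage c must have sum 8, so (2,1) = 4.
Column 1 now contains 4; hence (4,1) = 2.
Cage b has product 24, which forces (2,3) = 3.
Cage b needs product 24, so (3,4) = 4.
The two cells of cage d must have product 8, leaving (1,3) = 4.
Column 4 already has 4; hence (1,4) = 2.
2 is placed in column 4; hence (2,4) = 1.
4 is placed in column 3, leaving (4,3) = 1.
1 is placed in row 2, so (2,2) = 2.
The two cells of cage a must have sum 3, which forces (3,2) = 1.
Column 3 already has 1, leaving (3,3) = 2.
1 is placed in row 4, which forces (4,2) = 4.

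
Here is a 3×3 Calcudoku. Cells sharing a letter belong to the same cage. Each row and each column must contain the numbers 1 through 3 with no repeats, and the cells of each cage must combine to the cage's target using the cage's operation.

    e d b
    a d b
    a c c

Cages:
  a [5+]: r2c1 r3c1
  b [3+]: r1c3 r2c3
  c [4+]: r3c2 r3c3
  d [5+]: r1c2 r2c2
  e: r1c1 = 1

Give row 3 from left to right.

2 1 3

Cage e is a single given cell; hence r1c1 = 1.
1 is placed in row 1, which forces r1c3 = 2.
Column 3 already has 2; hence r2c3 = 1.
Column 3 now contains 1, leaving r3c3 = 3.
Row 1 now contains 2; hence r1c2 = 3.
Cage a's pair has sum 5, which forces r2c1 = 3.
Cage d needs two cells with sum 5; hence r2c2 = 2.
Row 3 now contains 3, leaving r3c1 = 2.
Row 3 now contains 3, leaving r3c2 = 1.
Filled in: 1 3 2 / 3 2 1 / 2 1 3.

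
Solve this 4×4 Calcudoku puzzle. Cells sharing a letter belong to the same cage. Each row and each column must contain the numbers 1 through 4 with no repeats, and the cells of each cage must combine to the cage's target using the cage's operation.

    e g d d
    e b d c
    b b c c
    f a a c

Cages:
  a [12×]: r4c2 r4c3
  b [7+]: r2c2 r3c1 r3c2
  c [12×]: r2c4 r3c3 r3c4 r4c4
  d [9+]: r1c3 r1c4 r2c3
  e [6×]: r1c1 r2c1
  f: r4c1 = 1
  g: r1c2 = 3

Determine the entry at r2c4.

1

Cage g is a single given cell, leaving r1c2 = 3.
F is a freebie, leaving r4c1 = 1.
3 is placed in column 2, leaving r4c2 = 4.
Row 4 already has 4, leaving r4c3 = 3.
3 is placed in row 4; hence r4c4 = 2.
Row 1 already has 3, so r1c1 = 2.
The 3 cells of cage d must have sum 9, so r1c3 = 1.
Column 4 now contains 2, leaving r1c4 = 4.
Cage e needs two cells with product 6, which forces r2c1 = 3.
The 3 cells of cage d must have sum 9, which forces r2c3 = 4.
Row 2 already has 3, so r2c4 = 1.
The 3 cells of cage b must have sum 7, which forces r3c1 = 4.
Cage c has product 12; hence r3c3 = 2.
Column 4 already has 1; hence r3c4 = 3.
Row 2 already has 1, so r2c2 = 2.
Row 3 now contains 2; hence r3c2 = 1.
The full grid is 2 3 1 4 / 3 2 4 1 / 4 1 2 3 / 1 4 3 2.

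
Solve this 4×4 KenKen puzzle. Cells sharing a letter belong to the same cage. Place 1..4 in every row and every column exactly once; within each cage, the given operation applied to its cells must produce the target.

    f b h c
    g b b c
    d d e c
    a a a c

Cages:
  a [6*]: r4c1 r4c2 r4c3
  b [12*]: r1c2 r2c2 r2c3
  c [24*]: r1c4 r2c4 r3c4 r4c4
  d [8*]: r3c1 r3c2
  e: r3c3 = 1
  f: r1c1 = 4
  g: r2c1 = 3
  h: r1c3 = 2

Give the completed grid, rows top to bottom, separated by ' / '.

4 3 2 1 / 3 1 4 2 / 2 4 1 3 / 1 2 3 4

Cage f is given, so r1c1 = 4.
H is a freebie, so r1c3 = 2.
Cage g is given, which forces r2c1 = 3.
Column 1 already has 4, which forces r3c1 = 2.
Row 3 already has 2, which forces r3c2 = 4.
Cage e is given, which forces r3c3 = 1.
Row 3 now contains 1, leaving r3c4 = 3.
2 is placed in column 1, leaving r4c1 = 1.
Column 3 now contains 1, which forces r4c3 = 3.
Cage b needs product 12, which forces r1c2 = 3.
3 is placed in column 4; hence r1c4 = 1.
Column 2 already has 4, so r2c2 = 1.
Column 3 now contains 1, so r2c3 = 4.
4 is placed in row 2, which forces r2c4 = 2.
Row 4 now contains 3, which forces r4c2 = 2.
2 is placed in column 4, which forces r4c4 = 4.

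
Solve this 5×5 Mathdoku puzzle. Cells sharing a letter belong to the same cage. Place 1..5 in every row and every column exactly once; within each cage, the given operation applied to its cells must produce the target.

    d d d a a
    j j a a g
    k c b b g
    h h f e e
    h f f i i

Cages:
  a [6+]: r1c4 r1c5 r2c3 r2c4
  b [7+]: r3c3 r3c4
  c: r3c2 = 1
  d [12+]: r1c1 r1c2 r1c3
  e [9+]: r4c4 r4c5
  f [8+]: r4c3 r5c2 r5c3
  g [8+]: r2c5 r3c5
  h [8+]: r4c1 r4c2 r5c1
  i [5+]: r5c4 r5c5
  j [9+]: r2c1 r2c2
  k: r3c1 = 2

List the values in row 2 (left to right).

Cage k is a single given cell, leaving r3c1 = 2.
C is a freebie, leaving r3c2 = 1.
The only place for 3 in row 2 is r2c5.
3 is placed in column 5, leaving r3c5 = 5.
Column 5 already has 5, which forces r4c5 = 4.
Row 4 already has 4; hence r4c4 = 5.
5 is placed in row 4, leaving r4c1 = 1.
Column 1 needs a 3, and only r1c1 is open for it.
The only place for 5 in column 3 is r1c3.
Row 1 now contains 5; hence r1c2 = 4.
Column 2 now contains 4, so r2c2 = 5.
Row 2 already has 5, so r2c1 = 4.
Column 1 now contains 4; hence r5c1 = 5.
The 3 cells of cage h must have sum 8, which forces r4c2 = 2.
2 is placed in row 4, leaving r4c3 = 3.
Column 2 already has 2, so r5c2 = 3.
3 is placed in row 5, so r5c4 = 4.
Column 3 already has 3, which forces r3c3 = 4.
Column 4 already has 4, so r3c4 = 3.
Row 5 now contains 4, which forces r5c3 = 2.
Cage i needs two cells with sum 5, so r5c5 = 1.
Cage a needs sum 6; hence r1c4 = 1.
1 is placed in column 5, which forces r1c5 = 2.
Column 3 already has 2; hence r2c3 = 1.
Cage a has sum 6, which forces r2c4 = 2.
Completed grid: 3 4 5 1 2 / 4 5 1 2 3 / 2 1 4 3 5 / 1 2 3 5 4 / 5 3 2 4 1.

4 5 1 2 3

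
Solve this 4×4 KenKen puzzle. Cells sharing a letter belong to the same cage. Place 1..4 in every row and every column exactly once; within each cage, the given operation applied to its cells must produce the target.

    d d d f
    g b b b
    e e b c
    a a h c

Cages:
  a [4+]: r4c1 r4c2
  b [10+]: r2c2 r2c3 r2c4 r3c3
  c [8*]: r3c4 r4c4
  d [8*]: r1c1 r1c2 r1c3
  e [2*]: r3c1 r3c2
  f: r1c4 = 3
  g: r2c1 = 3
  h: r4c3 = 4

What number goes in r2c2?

4

Cage f is given; hence r1c4 = 3.
Cage g is a single given cell, so r2c1 = 3.
Column 1 already has 3, leaving r4c1 = 1.
1 is placed in row 4, which forces r4c2 = 3.
Cage h is a single given cell, so r4c3 = 4.
Row 4 now contains 4, which forces r4c4 = 2.
Column 1 now contains 1, which forces r3c1 = 2.
Cage e's pair has product 2, leaving r3c2 = 1.
The 4 cells of cage b must have sum 10, leaving r3c3 = 3.
2 is placed in column 4, leaving r3c4 = 4.
2 is placed in column 1, leaving r1c1 = 4.
The 3 cells of cage d must have product 8, which forces r1c2 = 2.
The 3 cells of cage d must have product 8, which forces r1c3 = 1.
Cage b needs sum 10, so r2c2 = 4.
Cage b has sum 10, which forces r2c3 = 2.
Column 4 now contains 4; hence r2c4 = 1.
Completed grid: 4 2 1 3 / 3 4 2 1 / 2 1 3 4 / 1 3 4 2.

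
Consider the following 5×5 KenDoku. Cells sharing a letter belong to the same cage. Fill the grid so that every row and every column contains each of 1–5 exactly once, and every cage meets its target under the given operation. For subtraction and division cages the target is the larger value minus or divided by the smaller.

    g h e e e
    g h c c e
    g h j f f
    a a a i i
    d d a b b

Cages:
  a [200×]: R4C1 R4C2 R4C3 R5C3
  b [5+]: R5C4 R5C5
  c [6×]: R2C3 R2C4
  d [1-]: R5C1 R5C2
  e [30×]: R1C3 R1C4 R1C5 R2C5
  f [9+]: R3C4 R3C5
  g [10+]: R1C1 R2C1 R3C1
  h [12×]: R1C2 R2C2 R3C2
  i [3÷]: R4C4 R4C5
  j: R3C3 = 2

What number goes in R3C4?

5

J is a freebie, leaving R3C3 = 2.
2 is placed in column 3; hence R4C3 = 4.
The 4 cells of cage a must have product 200, which forces R5C3 = 5.
2 is placed in column 3, which forces R2C3 = 3.
Cage c's pair has product 6, which forces R2C4 = 2.
3 is placed in column 3, leaving R1C3 = 1.
Cage e needs product 30, so R1C4 = 3.
Cage e has product 30; hence R1C5 = 2.
Cage e needs product 30; hence R2C5 = 5.
Column 5 already has 5, leaving R3C5 = 4.
Column 4 already has 3, which forces R4C4 = 1.
1 is placed in row 4, leaving R4C5 = 3.
1 is placed in column 4; hence R5C4 = 4.
Column 5 already has 4; hence R5C5 = 1.
Row 1 already has 3; hence R1C2 = 4.
Cage h needs product 12; hence R2C2 = 1.
Cage h has product 12, which forces R3C2 = 3.
Row 3 now contains 4, so R3C4 = 5.
3 is placed in column 2, which forces R5C2 = 2.
Row 1 already has 4, leaving R1C1 = 5.
Row 2 now contains 1; hence R2C1 = 4.
Row 3 now contains 5; hence R3C1 = 1.
Cage a has product 200, leaving R4C1 = 2.
2 is placed in column 2, so R4C2 = 5.
Row 5 now contains 2, leaving R5C1 = 3.
Completed grid: 5 4 1 3 2 / 4 1 3 2 5 / 1 3 2 5 4 / 2 5 4 1 3 / 3 2 5 4 1.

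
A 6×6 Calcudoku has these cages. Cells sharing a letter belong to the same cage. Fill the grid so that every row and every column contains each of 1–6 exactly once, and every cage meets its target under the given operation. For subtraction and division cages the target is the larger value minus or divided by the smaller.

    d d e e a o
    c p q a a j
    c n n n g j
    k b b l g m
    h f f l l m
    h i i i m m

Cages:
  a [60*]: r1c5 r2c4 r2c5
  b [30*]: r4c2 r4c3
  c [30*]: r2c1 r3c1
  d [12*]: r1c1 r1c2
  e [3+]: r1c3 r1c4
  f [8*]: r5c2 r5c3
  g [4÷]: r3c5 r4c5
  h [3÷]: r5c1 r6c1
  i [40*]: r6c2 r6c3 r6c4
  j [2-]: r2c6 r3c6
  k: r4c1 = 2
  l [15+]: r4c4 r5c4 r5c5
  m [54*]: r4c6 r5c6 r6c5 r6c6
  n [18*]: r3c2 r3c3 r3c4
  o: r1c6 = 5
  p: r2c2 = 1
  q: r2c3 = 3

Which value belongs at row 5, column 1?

3

Cage o is a single given cell, which forces r1c6 = 5.
Cage p is given; hence r2c2 = 1.
Cage q is a single given cell, so r2c3 = 3.
Cage k is given, so r4c1 = 2.
Cage m needs product 54, which forces r6c5 = 3.
Cage h's pair has quotient 3, leaving r5c1 = 3.
Cage h needs two cells with quotient 3, leaving r6c1 = 1.
Row 6 now contains 1; hence r6c6 = 6.
Cage m has product 54, which forces r4c6 = 3.
Column 6 already has 6, which forces r5c6 = 1.
In row 1, 3 can only go at r1c2, so r1c2 = 3.
Cage d's pair has product 12, leaving r1c1 = 4.
3 is placed in column 2, which forces r3c2 = 6.
The 3 cells of cage n must have product 18, leaving r3c3 = 1.
Cage n has product 18, which forces r3c4 = 3.
Row 3 now contains 1, so r3c5 = 4.
4 is placed in row 3, which forces r3c6 = 2.
Column 2 already has 6; hence r4c2 = 5.
Row 4 already has 5; hence r4c3 = 6.
Row 4 now contains 6; hence r4c4 = 4.
4 is placed in column 5, so r4c5 = 1.
1 is placed in column 3, which forces r1c3 = 2.
Cage e's pair has sum 3, which forces r1c4 = 1.
Row 1 already has 2, which forces r1c5 = 6.
Cage c needs two cells with product 30, leaving r2c1 = 6.
Column 6 already has 2, so r2c6 = 4.
6 is placed in row 3; hence r3c1 = 5.
Column 3 now contains 2, so r5c3 = 4.
6 is placed in column 5, so r5c5 = 5.
4 is placed in column 3, so r6c3 = 5.
Row 6 now contains 5, so r6c4 = 2.
Column 4 now contains 2, so r2c4 = 5.
5 is placed in column 5; hence r2c5 = 2.
Row 5 already has 4; hence r5c2 = 2.
Row 5 already has 5; hence r5c4 = 6.
2 is placed in row 6, so r6c2 = 4.
The full grid is 4 3 2 1 6 5 / 6 1 3 5 2 4 / 5 6 1 3 4 2 / 2 5 6 4 1 3 / 3 2 4 6 5 1 / 1 4 5 2 3 6.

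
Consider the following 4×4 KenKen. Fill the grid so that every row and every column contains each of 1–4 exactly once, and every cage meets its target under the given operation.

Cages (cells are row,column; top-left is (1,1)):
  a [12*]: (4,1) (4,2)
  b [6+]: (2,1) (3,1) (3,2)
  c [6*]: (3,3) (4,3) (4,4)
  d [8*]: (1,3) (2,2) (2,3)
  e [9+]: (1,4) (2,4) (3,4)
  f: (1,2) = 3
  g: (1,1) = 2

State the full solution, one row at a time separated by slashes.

Cage g is given, so (1,1) = 2.
Cage f is given, which forces (1,2) = 3.
3 is placed in row 1, leaving (1,4) = 4.
3 is placed in column 2, leaving (4,2) = 4.
4 is placed in row 1, so (1,3) = 1.
The 3 cells of cage d must have product 8; hence (2,2) = 2.
Cage d has product 8, leaving (2,3) = 4.
Row 2 now contains 2, which forces (2,4) = 3.
Column 2 now contains 2, leaving (3,2) = 1.
Column 4 already has 3, so (3,4) = 2.
Row 4 now contains 4; hence (4,1) = 3.
3 is placed in row 4, so (4,3) = 2.
2 is placed in column 4; hence (4,4) = 1.
Row 2 already has 3, leaving (2,1) = 1.
3 is placed in column 1, which forces (3,1) = 4.
2 is placed in row 3, which forces (3,3) = 3.

2 3 1 4 / 1 2 4 3 / 4 1 3 2 / 3 4 2 1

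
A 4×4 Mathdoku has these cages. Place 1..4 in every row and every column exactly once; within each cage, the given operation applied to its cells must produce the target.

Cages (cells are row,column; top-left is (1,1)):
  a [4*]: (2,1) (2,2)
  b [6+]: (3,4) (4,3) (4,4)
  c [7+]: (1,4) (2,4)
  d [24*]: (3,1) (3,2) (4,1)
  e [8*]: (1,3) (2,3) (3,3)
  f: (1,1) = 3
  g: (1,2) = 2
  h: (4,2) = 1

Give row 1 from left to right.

3 2 1 4

F is a freebie, so (1,1) = 3.
G is a freebie; hence (1,2) = 2.
Row 1 already has 3, which forces (1,4) = 4.
Column 4 now contains 4, so (2,4) = 3.
Cage h is a single given cell, leaving (4,2) = 1.
1 is placed in row 4, so (4,4) = 2.
Row 1 already has 4; hence (1,3) = 1.
Cage a's pair has product 4, leaving (2,1) = 1.
Column 2 now contains 1, leaving (2,2) = 4.
4 is placed in row 2, leaving (2,3) = 2.
Cage d has product 24; hence (3,1) = 2.
Cage d needs product 24; hence (3,2) = 3.
Column 3 already has 2, leaving (3,3) = 4.
2 is placed in column 4, leaving (3,4) = 1.
Row 4 now contains 2, leaving (4,1) = 4.
Row 4 now contains 2, leaving (4,3) = 3.
The full grid is 3 2 1 4 / 1 4 2 3 / 2 3 4 1 / 4 1 3 2.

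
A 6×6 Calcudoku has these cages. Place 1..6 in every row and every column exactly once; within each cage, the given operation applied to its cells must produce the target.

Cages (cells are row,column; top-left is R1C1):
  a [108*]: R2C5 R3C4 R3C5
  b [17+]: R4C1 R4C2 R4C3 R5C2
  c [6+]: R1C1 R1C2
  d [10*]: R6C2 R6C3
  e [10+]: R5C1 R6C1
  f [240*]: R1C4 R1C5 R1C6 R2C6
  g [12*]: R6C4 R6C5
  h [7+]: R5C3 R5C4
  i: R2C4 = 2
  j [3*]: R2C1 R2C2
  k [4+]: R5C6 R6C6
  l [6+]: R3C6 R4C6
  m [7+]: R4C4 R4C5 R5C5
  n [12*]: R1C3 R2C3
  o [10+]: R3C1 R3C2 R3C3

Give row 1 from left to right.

1 5 3 4 2 6

Cage i is a single given cell, so R2C4 = 2.
Cage a needs product 108, leaving R2C5 = 6.
The 3 cells of cage a must have product 108; hence R3C4 = 6.
The 3 cells of cage a must have product 108, leaving R3C5 = 3.
Cage g's pair has product 12; hence R6C4 = 3.
Cage g's pair has product 12, leaving R6C5 = 4.
Row 6 now contains 3, so R6C6 = 1.
Cage e's pair has sum 10, which forces R5C1 = 4.
Column 6 now contains 1, leaving R5C6 = 3.
Row 6 already has 4, leaving R6C1 = 6.
Cage f has product 240, so R1C5 = 2.
3 is placed in column 6, so R1C6 = 6.
Column 5 already has 2, so R5C5 = 1.
The 3 cells of cage m must have sum 7, which forces R4C4 = 1.
Column 5 now contains 1, leaving R4C5 = 5.
Cage h's pair has sum 7, so R5C3 = 2.
Row 5 already has 1; hence R5C4 = 5.
Column 3 already has 2, which forces R6C3 = 5.
5 is placed in column 4, leaving R1C4 = 4.
Cage f has product 240, leaving R2C6 = 5.
Cage b has sum 17, which forces R4C3 = 6.
5 is placed in row 5, which forces R5C2 = 6.
Row 6 already has 5, so R6C2 = 2.
Row 1 now contains 4; hence R1C3 = 3.
The two cells of cage n must have product 12, so R2C3 = 4.
4 is placed in column 3, leaving R3C3 = 1.
The 4 cells of cage b must have sum 17, leaving R4C1 = 2.
Column 2 already has 2, leaving R4C2 = 3.
Row 4 already has 2, leaving R4C6 = 4.
Cage j's pair has product 3, which forces R2C1 = 3.
Column 2 now contains 3, which forces R2C2 = 1.
Row 3 already has 1; hence R3C1 = 5.
Cage o needs sum 10; hence R3C2 = 4.
Column 6 already has 4, which forces R3C6 = 2.
Column 1 now contains 5, leaving R1C1 = 1.
Column 2 now contains 1, which forces R1C2 = 5.
The full grid is 1 5 3 4 2 6 / 3 1 4 2 6 5 / 5 4 1 6 3 2 / 2 3 6 1 5 4 / 4 6 2 5 1 3 / 6 2 5 3 4 1.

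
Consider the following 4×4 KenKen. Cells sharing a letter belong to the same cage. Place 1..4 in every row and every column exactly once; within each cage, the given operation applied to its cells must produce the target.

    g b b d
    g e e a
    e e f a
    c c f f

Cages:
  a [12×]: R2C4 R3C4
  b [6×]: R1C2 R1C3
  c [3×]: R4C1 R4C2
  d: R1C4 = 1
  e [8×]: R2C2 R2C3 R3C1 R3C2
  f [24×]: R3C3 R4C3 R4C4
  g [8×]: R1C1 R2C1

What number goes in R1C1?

Cage d is given; hence R1C4 = 1.
In row 1, 4 can only go at R1C1, so R1C1 = 4.
Column 1 now contains 4, leaving R2C1 = 2.
Column 1 now contains 2, which forces R3C1 = 1.
1 is placed in column 1; hence R4C1 = 3.
Row 4 now contains 3, which forces R4C2 = 1.
Column 2 already has 1, so R2C2 = 4.
The 4 cells of cage e must have product 8, leaving R2C3 = 1.
4 is placed in row 2; hence R2C4 = 3.
Cage e needs product 8, leaving R3C2 = 2.
The 3 cells of cage f must have product 24, so R3C3 = 3.
Column 4 already has 3; hence R3C4 = 4.
4 is placed in column 4; hence R4C4 = 2.
Column 2 now contains 2; hence R1C2 = 3.
Column 3 now contains 3, which forces R1C3 = 2.
2 is placed in row 4, so R4C3 = 4.
The full grid is 4 3 2 1 / 2 4 1 3 / 1 2 3 4 / 3 1 4 2.

4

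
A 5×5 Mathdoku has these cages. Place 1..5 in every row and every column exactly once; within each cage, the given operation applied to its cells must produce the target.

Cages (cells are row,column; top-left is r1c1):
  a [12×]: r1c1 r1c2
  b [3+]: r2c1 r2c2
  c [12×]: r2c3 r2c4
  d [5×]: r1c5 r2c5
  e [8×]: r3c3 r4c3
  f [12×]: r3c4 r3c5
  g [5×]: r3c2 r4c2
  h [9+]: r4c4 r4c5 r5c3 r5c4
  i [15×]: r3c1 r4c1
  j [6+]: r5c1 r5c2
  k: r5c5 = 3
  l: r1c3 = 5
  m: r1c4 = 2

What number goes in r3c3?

2

Cage l is given, so r1c3 = 5.
M is a freebie, which forces r1c4 = 2.
Row 1 now contains 5, leaving r1c5 = 1.
1 is placed in column 5, which forces r2c5 = 5.
Cage k is given, which forces r5c5 = 3.
Cage f's pair has product 12, so r3c4 = 3.
3 is placed in column 5, so r3c5 = 4.
Cage h has sum 9; hence r4c5 = 2.
Cage c needs two cells with product 12; hence r2c3 = 3.
3 is placed in column 4; hence r2c4 = 4.
Row 3 already has 3, which forces r3c1 = 5.
Row 3 already has 5, which forces r3c2 = 1.
Row 3 now contains 4, leaving r3c3 = 2.
Cage i needs two cells with product 15; hence r4c1 = 3.
Column 2 now contains 1, so r4c2 = 5.
Row 4 now contains 2, which forces r4c3 = 4.
4 is placed in column 4, so r4c4 = 1.
Column 3 now contains 2, which forces r5c3 = 1.
Column 4 now contains 1, so r5c4 = 5.
Column 1 already has 3; hence r1c1 = 4.
Cage a's pair has product 12, which forces r1c2 = 3.
The two cells of cage b must have sum 3, so r2c1 = 1.
Column 2 now contains 1, leaving r2c2 = 2.
4 is placed in column 1, which forces r5c1 = 2.
Column 2 already has 2, so r5c2 = 4.
Filled in: 4 3 5 2 1 / 1 2 3 4 5 / 5 1 2 3 4 / 3 5 4 1 2 / 2 4 1 5 3.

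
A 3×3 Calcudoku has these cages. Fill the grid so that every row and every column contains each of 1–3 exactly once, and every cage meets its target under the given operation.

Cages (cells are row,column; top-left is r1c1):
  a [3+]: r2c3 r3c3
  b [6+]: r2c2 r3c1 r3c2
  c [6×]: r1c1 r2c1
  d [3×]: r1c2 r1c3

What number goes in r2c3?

Row 1 needs a 2, and only r1c1 is open for it.
Column 1 now contains 2, leaving r2c1 = 3.
Column 1 now contains 3, leaving r3c1 = 1.
Row 3 already has 1; hence r3c3 = 2.
Cage b needs sum 6, so r2c2 = 2.
Column 3 already has 2, so r2c3 = 1.
Row 3 now contains 2; hence r3c2 = 3.
Column 2 already has 3, so r1c2 = 1.
Column 3 now contains 1, so r1c3 = 3.
Filled in: 2 1 3 / 3 2 1 / 1 3 2.

1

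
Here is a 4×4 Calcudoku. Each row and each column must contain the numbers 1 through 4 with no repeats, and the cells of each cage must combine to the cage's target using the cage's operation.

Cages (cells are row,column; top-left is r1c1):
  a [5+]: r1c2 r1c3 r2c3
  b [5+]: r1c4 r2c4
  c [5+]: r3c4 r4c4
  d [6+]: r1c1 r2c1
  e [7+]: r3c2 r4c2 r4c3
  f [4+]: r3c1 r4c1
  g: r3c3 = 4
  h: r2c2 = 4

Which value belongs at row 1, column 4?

2

Cage h is given, which forces r2c2 = 4.
Cage g is a single given cell, leaving r3c3 = 4.
Cage d needs two cells with sum 6; hence r1c1 = 4.
Row 2 now contains 4, leaving r2c1 = 2.
Row 2 now contains 2, so r2c3 = 1.
Row 2 now contains 1, which forces r2c4 = 3.
Cage a needs sum 5; hence r1c2 = 1.
Column 3 already has 1, so r1c3 = 3.
Column 4 already has 3, so r1c4 = 2.
The two cells of cage c must have sum 5, which forces r3c4 = 1.
Column 2 now contains 1, so r4c2 = 3.
Column 3 now contains 3, which forces r4c3 = 2.
The two cells of cage c must have sum 5, which forces r4c4 = 4.
1 is placed in row 3, so r3c1 = 3.
Column 2 now contains 3, which forces r3c2 = 2.
3 is placed in row 4; hence r4c1 = 1.
The full grid is 4 1 3 2 / 2 4 1 3 / 3 2 4 1 / 1 3 2 4.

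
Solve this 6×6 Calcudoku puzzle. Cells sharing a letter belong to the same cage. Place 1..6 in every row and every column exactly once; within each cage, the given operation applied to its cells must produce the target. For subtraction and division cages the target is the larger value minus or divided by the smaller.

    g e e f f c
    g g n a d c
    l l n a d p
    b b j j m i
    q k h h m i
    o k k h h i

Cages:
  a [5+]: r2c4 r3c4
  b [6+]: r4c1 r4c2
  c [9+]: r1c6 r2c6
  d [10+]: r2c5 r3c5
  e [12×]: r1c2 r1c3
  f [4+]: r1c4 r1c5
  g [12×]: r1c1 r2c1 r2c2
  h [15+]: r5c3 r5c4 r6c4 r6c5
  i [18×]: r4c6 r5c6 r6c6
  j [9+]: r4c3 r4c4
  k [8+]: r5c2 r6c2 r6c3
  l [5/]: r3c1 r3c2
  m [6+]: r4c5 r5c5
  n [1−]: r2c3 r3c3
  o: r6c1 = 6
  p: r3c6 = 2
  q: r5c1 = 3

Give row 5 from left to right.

3 2 4 5 1 6

Cage p is a single given cell, so r3c6 = 2.
Cage q is a single given cell, which forces r5c1 = 3.
Cage o is given; hence r6c1 = 6.
The only place for 5 in row 1 is r1c6.
The two cells of cage c must have sum 9; hence r2c6 = 4.
Row 2 already has 4; hence r2c5 = 6.
The two cells of cage d must have sum 10, so r3c5 = 4.
Cage g needs product 12, so r1c1 = 4.
Cage g needs product 12; hence r2c1 = 1.
Row 2 now contains 6, which forces r2c2 = 3.
Cage a needs two cells with sum 5, which forces r2c4 = 2.
1 is placed in column 1; hence r3c1 = 5.
Row 3 already has 5; hence r3c2 = 1.
Row 3 already has 4; hence r3c4 = 3.
Column 1 already has 5, so r4c1 = 2.
Column 4 now contains 3, leaving r1c4 = 1.
Cage f's pair has sum 4; hence r1c5 = 3.
Row 2 now contains 2, which forces r2c3 = 5.
Row 3 already has 3, so r3c3 = 6.
The two cells of cage b must have sum 6, which forces r4c2 = 4.
4 is placed in row 4, leaving r4c3 = 3.
The two cells of cage e must have product 12, which forces r1c2 = 6.
6 is placed in column 3, which forces r1c3 = 2.
Cage j's pair has sum 9; hence r4c4 = 6.
6 is placed in row 4, so r4c6 = 1.
6 is placed in column 4, which forces r5c4 = 5.
Row 5 already has 5, leaving r5c5 = 1.
Column 6 already has 1; hence r5c6 = 6.
Cage k needs sum 8; hence r6c3 = 1.
Column 4 already has 5, so r6c4 = 4.
Cage i has product 18, which forces r6c6 = 3.
Row 4 already has 1, so r4c5 = 5.
Row 5 already has 5, leaving r5c2 = 2.
Row 5 already has 1, so r5c3 = 4.
Cage k has sum 8, leaving r6c2 = 5.
Cage h needs sum 15, leaving r6c5 = 2.
Filled in: 4 6 2 1 3 5 / 1 3 5 2 6 4 / 5 1 6 3 4 2 / 2 4 3 6 5 1 / 3 2 4 5 1 6 / 6 5 1 4 2 3.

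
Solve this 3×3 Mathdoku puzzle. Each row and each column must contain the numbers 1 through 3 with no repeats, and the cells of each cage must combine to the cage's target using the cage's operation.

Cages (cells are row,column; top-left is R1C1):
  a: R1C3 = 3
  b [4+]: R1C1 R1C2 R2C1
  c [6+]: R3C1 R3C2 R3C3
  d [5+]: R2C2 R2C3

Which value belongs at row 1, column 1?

2

Cage b has sum 4, so R1C1 = 2.
Cage b needs sum 4, which forces R1C2 = 1.
A is a freebie, which forces R1C3 = 3.
Cage b needs sum 4; hence R2C1 = 1.
3 is placed in column 3, leaving R2C3 = 2.
Column 1 already has 1, so R3C1 = 3.
Row 3 now contains 3, so R3C2 = 2.
Column 3 now contains 2; hence R3C3 = 1.
Row 2 now contains 2, leaving R2C2 = 3.
Completed grid: 2 1 3 / 1 3 2 / 3 2 1.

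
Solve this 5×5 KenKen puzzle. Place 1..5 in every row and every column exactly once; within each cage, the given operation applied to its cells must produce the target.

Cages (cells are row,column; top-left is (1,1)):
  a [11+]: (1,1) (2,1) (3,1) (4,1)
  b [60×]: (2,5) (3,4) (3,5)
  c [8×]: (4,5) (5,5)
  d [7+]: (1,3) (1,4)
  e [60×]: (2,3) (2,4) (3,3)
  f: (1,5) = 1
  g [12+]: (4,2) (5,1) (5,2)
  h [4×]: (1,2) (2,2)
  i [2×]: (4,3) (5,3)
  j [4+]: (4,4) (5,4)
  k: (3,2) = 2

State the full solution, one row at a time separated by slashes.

3 4 5 2 1 / 2 1 4 5 3 / 1 2 3 4 5 / 5 3 2 1 4 / 4 5 1 3 2

F is a freebie, which forces (1,5) = 1.
Cage k is given; hence (3,2) = 2.
Row 1 now contains 1, leaving (1,2) = 4.
Cage h's pair has product 4, so (2,2) = 1.
Cage g needs sum 12, which forces (5,1) = 4.
Row 5 now contains 4, leaving (5,5) = 2.
Cage i's pair has product 2, which forces (4,3) = 2.
Column 5 already has 2, which forces (4,5) = 4.
2 is placed in row 5, which forces (5,3) = 1.
Row 5 already has 1, which forces (5,4) = 3.
Column 3 now contains 2, leaving (1,3) = 5.
The two cells of cage d must have sum 7, leaving (1,4) = 2.
The 3 cells of cage b must have product 60, leaving (3,4) = 4.
The 3 cells of cage g must have sum 12, so (4,2) = 3.
Column 4 now contains 3, leaving (4,4) = 1.
3 is placed in row 5, leaving (5,2) = 5.
Row 1 now contains 2; hence (1,1) = 3.
Cage a has sum 11, so (2,1) = 2.
Cage e needs product 60, leaving (2,3) = 4.
Column 4 already has 4, which forces (2,4) = 5.
5 is placed in row 2, leaving (2,5) = 3.
Cage a has sum 11, leaving (3,1) = 1.
Row 3 now contains 4, which forces (3,3) = 3.
Column 5 now contains 3, which forces (3,5) = 5.
1 is placed in row 4, which forces (4,1) = 5.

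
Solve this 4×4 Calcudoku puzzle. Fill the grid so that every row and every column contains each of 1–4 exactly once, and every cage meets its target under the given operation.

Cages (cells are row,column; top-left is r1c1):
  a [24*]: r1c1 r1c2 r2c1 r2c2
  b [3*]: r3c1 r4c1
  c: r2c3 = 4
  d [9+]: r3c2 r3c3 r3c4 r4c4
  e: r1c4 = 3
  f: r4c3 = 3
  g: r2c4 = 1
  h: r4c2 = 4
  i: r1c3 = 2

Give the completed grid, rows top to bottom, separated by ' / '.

Cage i is a single given cell, so r1c3 = 2.
Cage e is given; hence r1c4 = 3.
C is a freebie, leaving r2c3 = 4.
G is a freebie, so r2c4 = 1.
H is a freebie; hence r4c2 = 4.
Cage f is a single given cell, which forces r4c3 = 3.
Column 4 already has 1, so r4c4 = 2.
Cage a needs product 24, which forces r1c1 = 4.
Column 2 already has 4, which forces r1c2 = 1.
Cage b's pair has product 3, leaving r3c1 = 3.
The 4 cells of cage d must have sum 9, leaving r3c2 = 2.
Column 3 already has 3, so r3c3 = 1.
2 is placed in column 4, leaving r3c4 = 4.
Row 4 already has 3, which forces r4c1 = 1.
3 is placed in column 1, leaving r2c1 = 2.
Column 2 already has 2; hence r2c2 = 3.

4 1 2 3 / 2 3 4 1 / 3 2 1 4 / 1 4 3 2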